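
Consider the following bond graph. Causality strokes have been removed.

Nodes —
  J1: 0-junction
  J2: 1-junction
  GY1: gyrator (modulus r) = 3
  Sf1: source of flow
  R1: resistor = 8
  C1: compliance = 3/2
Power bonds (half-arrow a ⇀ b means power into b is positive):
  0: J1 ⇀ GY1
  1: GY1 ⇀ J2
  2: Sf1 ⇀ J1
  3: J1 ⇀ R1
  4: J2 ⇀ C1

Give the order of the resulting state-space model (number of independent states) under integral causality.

#2 stroke at Sf1  (Sf1 fixes flow; stroke at Sf1)
#4 stroke at J2  (C1 integral (e out))
#1 stroke at GY1  (J2 needs exactly one f-in)
#0 stroke at GY1  (GY GY1: same side as bond 1)
#3 stroke at J1  (J1 needs exactly one e-in)

1  (C1 all integral)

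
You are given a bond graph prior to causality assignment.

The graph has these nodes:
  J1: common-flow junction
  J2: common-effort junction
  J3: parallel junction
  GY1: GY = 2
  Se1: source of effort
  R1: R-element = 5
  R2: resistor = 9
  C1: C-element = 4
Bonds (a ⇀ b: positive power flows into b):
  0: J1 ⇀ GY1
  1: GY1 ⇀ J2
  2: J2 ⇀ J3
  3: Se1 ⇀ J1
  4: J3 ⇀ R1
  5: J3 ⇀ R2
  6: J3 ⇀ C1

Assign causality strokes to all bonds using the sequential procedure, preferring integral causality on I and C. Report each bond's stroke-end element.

b0 |GY1
b1 |GY1
b2 |J2
b3 |J1
b4 |R1
b5 |R2
b6 |J3

#3 stroke→J1  (Se1 (Se) sets effort on bond)
#0 stroke→GY1  (only one flow-in slot at J1)
#1 stroke→GY1  (GY GY1: same side as bond 0)
#2 stroke→J2  (closing 0-jn rule on J2)
#6 stroke→J3  (C1: C, integral causality)
#4 stroke→R1  (J3: bond 6 brought effort, rest push out)
#5 stroke→R2  (0-jn J3 has e-setter on 6)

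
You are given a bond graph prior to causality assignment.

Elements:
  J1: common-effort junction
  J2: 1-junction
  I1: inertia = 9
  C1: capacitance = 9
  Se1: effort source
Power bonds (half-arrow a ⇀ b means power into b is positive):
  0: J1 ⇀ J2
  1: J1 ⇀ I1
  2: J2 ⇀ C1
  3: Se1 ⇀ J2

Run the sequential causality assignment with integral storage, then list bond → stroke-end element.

#0 stroke→J1
#1 stroke→I1
#2 stroke→J2
#3 stroke→J2

bond 3 stroke→J2  (Se1: effort source, stroke at far end)
bond 1 stroke→I1  (I1: I, integral causality)
bond 0 stroke→J1  (J1: last free bond brings effort in)
bond 2 stroke→J2  (J2: bond 0 brought flow, rest push out)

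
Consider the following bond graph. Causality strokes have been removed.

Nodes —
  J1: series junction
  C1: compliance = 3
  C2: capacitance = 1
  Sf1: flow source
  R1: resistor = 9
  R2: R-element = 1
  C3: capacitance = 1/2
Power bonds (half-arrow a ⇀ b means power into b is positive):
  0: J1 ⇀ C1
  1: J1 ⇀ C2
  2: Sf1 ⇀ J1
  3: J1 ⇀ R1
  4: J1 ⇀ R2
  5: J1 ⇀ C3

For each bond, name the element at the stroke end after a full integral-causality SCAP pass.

β2 →Sf1  (Sf1: flow source, stroke at near end)
β0 →J1  (J1: bond 2 brought flow, rest push out)
β1 →J1  (common-f at J1 fixed by 2)
β3 →J1  (J1: bond 2 brought flow, rest push out)
β4 →J1  (J1 flow already set via bond 2)
β5 →J1  (J1 flow already set via bond 2)

b0 stroke at J1
b1 stroke at J1
b2 stroke at Sf1
b3 stroke at J1
b4 stroke at J1
b5 stroke at J1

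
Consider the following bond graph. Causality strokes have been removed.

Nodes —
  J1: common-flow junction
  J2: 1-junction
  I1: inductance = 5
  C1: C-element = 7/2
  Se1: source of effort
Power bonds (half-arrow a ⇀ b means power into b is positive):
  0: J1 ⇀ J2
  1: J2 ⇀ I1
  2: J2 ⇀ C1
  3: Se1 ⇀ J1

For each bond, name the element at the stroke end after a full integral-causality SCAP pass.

bond 0 stroke→J2
bond 1 stroke→I1
bond 2 stroke→J2
bond 3 stroke→J1

β3 stroke at J1  (Se1: effort source, stroke at far end)
β0 stroke at J2  (J1: last free bond brings flow in)
β1 stroke at I1  (I1 integral (f out))
β2 stroke at J2  (1-jn J2 has f-setter on 1)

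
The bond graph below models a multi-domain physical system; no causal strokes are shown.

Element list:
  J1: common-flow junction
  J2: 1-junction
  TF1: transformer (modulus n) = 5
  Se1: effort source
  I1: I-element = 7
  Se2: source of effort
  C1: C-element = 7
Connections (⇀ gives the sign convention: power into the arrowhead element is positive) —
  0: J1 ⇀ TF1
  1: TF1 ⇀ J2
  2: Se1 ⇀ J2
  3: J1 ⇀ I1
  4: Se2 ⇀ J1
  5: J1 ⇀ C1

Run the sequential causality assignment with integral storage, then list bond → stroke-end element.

β2 →J2  (Se1 (Se) sets effort on bond)
β4 →J1  (Se2: effort source, stroke at far end)
β1 →TF1  (only one flow-in slot at J2)
β0 →J1  (through TF1, causality passes straight; one stroke at TF1)
β3 →I1  (prefer integral on I1)
β5 →J1  (J1 flow already set via bond 3)

#0 stroke at J1
#1 stroke at TF1
#2 stroke at J2
#3 stroke at I1
#4 stroke at J1
#5 stroke at J1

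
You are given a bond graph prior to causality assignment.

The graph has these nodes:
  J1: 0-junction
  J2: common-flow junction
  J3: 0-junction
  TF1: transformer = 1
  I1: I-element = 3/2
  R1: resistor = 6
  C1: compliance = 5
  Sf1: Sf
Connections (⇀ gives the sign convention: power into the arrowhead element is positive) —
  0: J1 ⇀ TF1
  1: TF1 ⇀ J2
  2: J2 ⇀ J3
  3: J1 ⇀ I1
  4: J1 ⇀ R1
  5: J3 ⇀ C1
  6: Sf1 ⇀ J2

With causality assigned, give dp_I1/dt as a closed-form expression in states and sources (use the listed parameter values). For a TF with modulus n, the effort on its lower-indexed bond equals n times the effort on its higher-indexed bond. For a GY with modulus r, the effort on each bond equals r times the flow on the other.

dp_I1/dt = -6*F_Sf1 - 4*p_I1

β6 →Sf1  (Sf1: flow source, stroke at near end)
β1 →J2  (common-f at J2 fixed by 6)
β2 →J2  (1-jn J2 has f-setter on 6)
β5 →J3  (closing 0-jn rule on J3)
β0 →TF1  (TF1 one-in-one-out from 1)
β3 →I1  (I1 outputs flow p/I1)
β4 →J1  (J1 needs exactly one e-in)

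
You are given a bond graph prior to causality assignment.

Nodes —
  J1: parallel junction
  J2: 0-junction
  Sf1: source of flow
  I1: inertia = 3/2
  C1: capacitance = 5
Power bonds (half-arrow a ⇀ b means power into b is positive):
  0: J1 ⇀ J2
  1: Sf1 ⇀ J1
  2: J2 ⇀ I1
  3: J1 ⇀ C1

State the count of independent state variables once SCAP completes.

#1 |Sf1  (Sf1 (Sf) sets flow on bond)
#2 |I1  (prefer integral on I1)
#0 |J2  (only one effort-in slot at J2)
#3 |J1  (J1 needs exactly one e-in)

2  (C1, I1 all integral)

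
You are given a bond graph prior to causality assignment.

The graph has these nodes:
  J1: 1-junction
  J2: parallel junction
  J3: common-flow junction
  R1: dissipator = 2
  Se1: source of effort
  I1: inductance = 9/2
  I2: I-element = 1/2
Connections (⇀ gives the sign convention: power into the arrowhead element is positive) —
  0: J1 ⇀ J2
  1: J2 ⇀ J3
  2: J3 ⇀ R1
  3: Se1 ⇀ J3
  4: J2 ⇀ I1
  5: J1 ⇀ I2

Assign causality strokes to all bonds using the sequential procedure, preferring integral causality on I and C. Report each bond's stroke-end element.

β0 |J1
β1 |J2
β2 |J3
β3 |J3
β4 |I1
β5 |I2

β3 stroke→J3  (Se1 fixes effort; stroke away)
β4 stroke→I1  (I1: I, integral causality)
β5 stroke→I2  (prefer integral on I2)
β0 stroke→J1  (J1: bond 5 brought flow, rest push out)
β1 stroke→J2  (J2 needs exactly one e-in)
β2 stroke→J3  (J3 flow already set via bond 1)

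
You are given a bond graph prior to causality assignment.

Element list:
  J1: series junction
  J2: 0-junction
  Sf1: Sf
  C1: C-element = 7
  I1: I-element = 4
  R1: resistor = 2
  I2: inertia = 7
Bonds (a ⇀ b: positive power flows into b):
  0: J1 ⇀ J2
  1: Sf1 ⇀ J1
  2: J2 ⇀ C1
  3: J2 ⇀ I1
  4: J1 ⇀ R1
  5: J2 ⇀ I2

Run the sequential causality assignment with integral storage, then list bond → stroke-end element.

β0 |J1
β1 |Sf1
β2 |J2
β3 |I1
β4 |J1
β5 |I2

β1 →Sf1  (Sf1 fixes flow; stroke at Sf1)
β0 →J1  (J1 flow already set via bond 1)
β4 →J1  (1-jn J1 has f-setter on 1)
β2 →J2  (prefer integral on C1)
β3 →I1  (0-jn J2 has e-setter on 2)
β5 →I2  (0-jn J2 has e-setter on 2)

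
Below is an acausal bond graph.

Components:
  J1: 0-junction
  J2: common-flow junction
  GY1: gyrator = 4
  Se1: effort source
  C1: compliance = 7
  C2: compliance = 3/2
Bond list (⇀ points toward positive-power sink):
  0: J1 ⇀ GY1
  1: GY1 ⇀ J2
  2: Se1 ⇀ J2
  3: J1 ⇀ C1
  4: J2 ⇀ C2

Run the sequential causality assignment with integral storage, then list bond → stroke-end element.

β2 |J2  (Se1: effort source, stroke at far end)
β3 |J1  (C1: C, integral causality)
β0 |GY1  (common-e at J1 fixed by 3)
β1 |GY1  (GY1: gyrator matches bond 0)
β4 |J2  (1-jn J2 has f-setter on 1)

#0 →GY1
#1 →GY1
#2 →J2
#3 →J1
#4 →J2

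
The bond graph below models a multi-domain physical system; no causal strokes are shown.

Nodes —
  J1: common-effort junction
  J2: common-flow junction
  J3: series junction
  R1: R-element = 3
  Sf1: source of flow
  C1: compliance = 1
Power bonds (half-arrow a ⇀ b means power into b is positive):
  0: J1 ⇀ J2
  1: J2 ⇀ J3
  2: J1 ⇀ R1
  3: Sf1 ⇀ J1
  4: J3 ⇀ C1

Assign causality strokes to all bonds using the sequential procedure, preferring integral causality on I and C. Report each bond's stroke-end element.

b3 stroke at Sf1  (Sf1 (Sf) sets flow on bond)
b4 stroke at J3  (C1: C, integral causality)
b1 stroke at J2  (closing 1-jn rule on J3)
b0 stroke at J1  (only one flow-in slot at J2)
b2 stroke at R1  (common-e at J1 fixed by 0)

#0 →J1
#1 →J2
#2 →R1
#3 →Sf1
#4 →J3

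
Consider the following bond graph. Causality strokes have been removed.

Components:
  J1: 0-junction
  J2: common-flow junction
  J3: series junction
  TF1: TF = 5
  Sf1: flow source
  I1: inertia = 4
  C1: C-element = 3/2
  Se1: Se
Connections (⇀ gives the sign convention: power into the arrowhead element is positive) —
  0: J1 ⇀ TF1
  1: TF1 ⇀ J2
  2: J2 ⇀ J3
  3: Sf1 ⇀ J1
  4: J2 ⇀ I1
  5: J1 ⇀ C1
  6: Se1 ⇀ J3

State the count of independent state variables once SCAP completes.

2  (C1, I1 all integral)

β3 |Sf1  (Sf1 fixes flow; stroke at Sf1)
β6 |J3  (Se1 (Se) sets effort on bond)
β2 |J2  (J3: last free bond brings flow in)
β4 |I1  (I1 integral (f out))
β1 |J2  (1-jn J2 has f-setter on 4)
β0 |TF1  (TF1 one-in-one-out from 1)
β5 |J1  (only one effort-in slot at J1)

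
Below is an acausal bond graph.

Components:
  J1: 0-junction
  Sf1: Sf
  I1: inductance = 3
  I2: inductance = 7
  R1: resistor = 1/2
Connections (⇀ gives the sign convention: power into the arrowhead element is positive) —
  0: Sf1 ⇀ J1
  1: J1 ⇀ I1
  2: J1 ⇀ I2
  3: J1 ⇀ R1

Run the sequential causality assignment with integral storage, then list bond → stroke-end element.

β0 stroke at Sf1  (Sf1 (Sf) sets flow on bond)
β1 stroke at I1  (I1: I, integral causality)
β2 stroke at I2  (I2 outputs flow p/I2)
β3 stroke at J1  (J1 needs exactly one e-in)

#0 stroke at Sf1
#1 stroke at I1
#2 stroke at I2
#3 stroke at J1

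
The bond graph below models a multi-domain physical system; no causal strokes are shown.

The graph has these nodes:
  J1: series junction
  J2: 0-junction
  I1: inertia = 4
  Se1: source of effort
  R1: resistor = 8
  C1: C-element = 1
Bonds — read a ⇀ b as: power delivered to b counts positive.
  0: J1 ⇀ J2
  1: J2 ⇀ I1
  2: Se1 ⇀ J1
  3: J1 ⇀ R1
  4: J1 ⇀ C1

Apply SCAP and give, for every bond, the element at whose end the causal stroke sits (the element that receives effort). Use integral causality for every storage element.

β2 stroke at J1  (Se1: effort source, stroke at far end)
β1 stroke at I1  (prefer integral on I1)
β0 stroke at J2  (only one effort-in slot at J2)
β3 stroke at J1  (J1 flow already set via bond 0)
β4 stroke at J1  (common-f at J1 fixed by 0)

b0 |J2
b1 |I1
b2 |J1
b3 |J1
b4 |J1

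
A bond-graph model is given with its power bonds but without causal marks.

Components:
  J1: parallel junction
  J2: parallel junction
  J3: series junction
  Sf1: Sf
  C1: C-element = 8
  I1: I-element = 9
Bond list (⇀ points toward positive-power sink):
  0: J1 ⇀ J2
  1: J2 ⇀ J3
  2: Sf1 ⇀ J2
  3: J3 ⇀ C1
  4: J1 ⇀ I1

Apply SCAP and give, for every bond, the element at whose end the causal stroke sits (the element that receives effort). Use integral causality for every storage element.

bond 2 stroke→Sf1  (Sf1: flow source, stroke at near end)
bond 3 stroke→J3  (C1 outputs effort q/C1)
bond 1 stroke→J2  (J3 needs exactly one f-in)
bond 0 stroke→J1  (J2: bond 1 brought effort, rest push out)
bond 4 stroke→I1  (common-e at J1 fixed by 0)

bond 0 →J1
bond 1 →J2
bond 2 →Sf1
bond 3 →J3
bond 4 →I1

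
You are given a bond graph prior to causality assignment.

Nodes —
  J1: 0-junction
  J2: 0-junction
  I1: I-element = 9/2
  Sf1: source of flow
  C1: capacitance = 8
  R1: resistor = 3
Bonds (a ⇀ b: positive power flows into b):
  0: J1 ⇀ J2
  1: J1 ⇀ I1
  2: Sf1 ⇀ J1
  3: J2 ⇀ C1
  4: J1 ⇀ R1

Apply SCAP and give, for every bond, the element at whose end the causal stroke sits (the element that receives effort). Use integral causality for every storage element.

#0 →J1
#1 →I1
#2 →Sf1
#3 →J2
#4 →R1

bond 2 stroke at Sf1  (Sf1 (Sf) sets flow on bond)
bond 1 stroke at I1  (prefer integral on I1)
bond 3 stroke at J2  (C1: C, integral causality)
bond 0 stroke at J1  (common-e at J2 fixed by 3)
bond 4 stroke at R1  (J1: bond 0 brought effort, rest push out)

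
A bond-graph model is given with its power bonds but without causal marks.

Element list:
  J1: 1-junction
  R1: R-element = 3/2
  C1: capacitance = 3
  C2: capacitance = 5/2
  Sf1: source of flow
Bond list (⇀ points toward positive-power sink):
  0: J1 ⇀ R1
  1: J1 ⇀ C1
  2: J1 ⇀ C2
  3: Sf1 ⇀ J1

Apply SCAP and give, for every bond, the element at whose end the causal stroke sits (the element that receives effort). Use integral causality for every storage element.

#0 →J1
#1 →J1
#2 →J1
#3 →Sf1

#3 stroke→Sf1  (source Sf1 imposes f)
#0 stroke→J1  (common-f at J1 fixed by 3)
#1 stroke→J1  (J1 flow already set via bond 3)
#2 stroke→J1  (1-jn J1 has f-setter on 3)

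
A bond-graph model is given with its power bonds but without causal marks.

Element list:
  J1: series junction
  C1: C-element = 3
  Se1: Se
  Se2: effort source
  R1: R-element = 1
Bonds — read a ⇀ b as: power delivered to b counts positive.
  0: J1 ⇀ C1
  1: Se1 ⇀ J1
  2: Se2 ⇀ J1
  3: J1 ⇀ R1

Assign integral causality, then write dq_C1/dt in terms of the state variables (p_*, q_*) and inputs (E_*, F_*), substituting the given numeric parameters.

dq_C1/dt = E_Se1 + E_Se2 - q_C1/3

bond 1 stroke at J1  (Se1 fixes effort; stroke away)
bond 2 stroke at J1  (Se2: effort source, stroke at far end)
bond 0 stroke at J1  (prefer integral on C1)
bond 3 stroke at R1  (only one flow-in slot at J1)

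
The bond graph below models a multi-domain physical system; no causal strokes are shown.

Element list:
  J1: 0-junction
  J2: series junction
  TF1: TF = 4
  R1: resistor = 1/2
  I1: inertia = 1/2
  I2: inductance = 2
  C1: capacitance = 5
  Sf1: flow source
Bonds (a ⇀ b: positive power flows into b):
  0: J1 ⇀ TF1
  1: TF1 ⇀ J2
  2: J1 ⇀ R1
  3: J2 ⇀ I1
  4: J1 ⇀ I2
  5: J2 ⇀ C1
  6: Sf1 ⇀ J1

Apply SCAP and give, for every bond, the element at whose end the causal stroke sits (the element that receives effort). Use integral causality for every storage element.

bond 6 |Sf1  (source Sf1 imposes f)
bond 3 |I1  (I1: I, integral causality)
bond 1 |J2  (common-f at J2 fixed by 3)
bond 5 |J2  (common-f at J2 fixed by 3)
bond 0 |TF1  (TF TF1: opposite of bond 1)
bond 4 |I2  (I2 outputs flow p/I2)
bond 2 |J1  (J1: last free bond brings effort in)

#0 |TF1
#1 |J2
#2 |J1
#3 |I1
#4 |I2
#5 |J2
#6 |Sf1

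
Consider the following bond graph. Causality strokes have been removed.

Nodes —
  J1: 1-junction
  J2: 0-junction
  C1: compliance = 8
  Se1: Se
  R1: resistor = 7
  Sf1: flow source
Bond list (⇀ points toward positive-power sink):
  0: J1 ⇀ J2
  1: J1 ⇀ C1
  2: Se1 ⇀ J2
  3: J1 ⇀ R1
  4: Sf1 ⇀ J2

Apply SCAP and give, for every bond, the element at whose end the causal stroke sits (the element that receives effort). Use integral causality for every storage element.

#0 →J1
#1 →J1
#2 →J2
#3 →R1
#4 →Sf1

bond 2 →J2  (Se1: effort source, stroke at far end)
bond 4 →Sf1  (source Sf1 imposes f)
bond 0 →J1  (J2 effort already set via bond 2)
bond 1 →J1  (C1 outputs effort q/C1)
bond 3 →R1  (J1 needs exactly one f-in)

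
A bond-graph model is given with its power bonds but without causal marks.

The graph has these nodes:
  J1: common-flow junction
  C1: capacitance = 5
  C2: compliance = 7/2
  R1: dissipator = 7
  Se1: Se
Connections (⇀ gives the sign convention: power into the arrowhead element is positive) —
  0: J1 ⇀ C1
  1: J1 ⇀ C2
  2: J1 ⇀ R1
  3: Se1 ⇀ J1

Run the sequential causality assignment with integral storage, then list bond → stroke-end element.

b0 |J1
b1 |J1
b2 |R1
b3 |J1

b3 stroke→J1  (Se1: effort source, stroke at far end)
b0 stroke→J1  (C1 integral (e out))
b1 stroke→J1  (C2 outputs effort q/C2)
b2 stroke→R1  (J1 needs exactly one f-in)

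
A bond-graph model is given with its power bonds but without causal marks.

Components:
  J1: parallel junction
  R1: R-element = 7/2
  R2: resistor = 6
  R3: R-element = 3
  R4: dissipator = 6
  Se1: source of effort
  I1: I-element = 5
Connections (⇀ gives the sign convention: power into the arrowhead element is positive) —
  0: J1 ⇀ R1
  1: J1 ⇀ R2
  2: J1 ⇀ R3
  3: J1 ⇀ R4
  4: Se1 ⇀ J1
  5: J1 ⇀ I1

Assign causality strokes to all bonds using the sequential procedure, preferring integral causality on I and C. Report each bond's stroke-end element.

bond 0 stroke→R1
bond 1 stroke→R2
bond 2 stroke→R3
bond 3 stroke→R4
bond 4 stroke→J1
bond 5 stroke→I1

bond 4 stroke at J1  (Se1 fixes effort; stroke away)
bond 0 stroke at R1  (0-jn J1 has e-setter on 4)
bond 1 stroke at R2  (common-e at J1 fixed by 4)
bond 2 stroke at R3  (common-e at J1 fixed by 4)
bond 3 stroke at R4  (J1 effort already set via bond 4)
bond 5 stroke at I1  (common-e at J1 fixed by 4)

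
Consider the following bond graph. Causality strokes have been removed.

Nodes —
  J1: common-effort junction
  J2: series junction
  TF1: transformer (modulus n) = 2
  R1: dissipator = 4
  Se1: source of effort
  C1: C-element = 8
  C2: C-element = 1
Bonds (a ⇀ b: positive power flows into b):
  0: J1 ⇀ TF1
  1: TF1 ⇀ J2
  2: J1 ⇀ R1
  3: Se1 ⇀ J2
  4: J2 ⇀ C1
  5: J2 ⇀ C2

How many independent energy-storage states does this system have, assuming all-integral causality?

b3 stroke at J2  (Se1 (Se) sets effort on bond)
b4 stroke at J2  (C1 outputs effort q/C1)
b5 stroke at J2  (C2: C, integral causality)
b1 stroke at TF1  (J2 needs exactly one f-in)
b0 stroke at J1  (TF1: transformer flips bond 1)
b2 stroke at R1  (common-e at J1 fixed by 0)

2  (C1, C2 all integral)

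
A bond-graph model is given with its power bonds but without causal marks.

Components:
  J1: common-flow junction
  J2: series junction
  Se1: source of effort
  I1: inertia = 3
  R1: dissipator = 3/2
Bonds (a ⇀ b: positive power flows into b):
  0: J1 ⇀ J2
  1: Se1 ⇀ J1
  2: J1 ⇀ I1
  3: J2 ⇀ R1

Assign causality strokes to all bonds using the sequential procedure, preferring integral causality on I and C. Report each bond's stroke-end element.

bond 0 |J1
bond 1 |J1
bond 2 |I1
bond 3 |J2

b1 →J1  (Se1 (Se) sets effort on bond)
b2 →I1  (I1: I, integral causality)
b0 →J1  (common-f at J1 fixed by 2)
b3 →J2  (1-jn J2 has f-setter on 0)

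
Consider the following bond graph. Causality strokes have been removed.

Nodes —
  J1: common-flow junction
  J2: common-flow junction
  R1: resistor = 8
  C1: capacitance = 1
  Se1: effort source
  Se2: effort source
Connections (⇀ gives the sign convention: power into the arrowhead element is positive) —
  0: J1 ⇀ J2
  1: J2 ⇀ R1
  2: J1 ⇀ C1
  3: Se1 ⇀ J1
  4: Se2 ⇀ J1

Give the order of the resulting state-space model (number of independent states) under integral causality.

β3 stroke→J1  (source Se1 imposes e)
β4 stroke→J1  (Se2: effort source, stroke at far end)
β2 stroke→J1  (C1 outputs effort q/C1)
β0 stroke→J2  (only one flow-in slot at J1)
β1 stroke→R1  (closing 1-jn rule on J2)

1  (C1 all integral)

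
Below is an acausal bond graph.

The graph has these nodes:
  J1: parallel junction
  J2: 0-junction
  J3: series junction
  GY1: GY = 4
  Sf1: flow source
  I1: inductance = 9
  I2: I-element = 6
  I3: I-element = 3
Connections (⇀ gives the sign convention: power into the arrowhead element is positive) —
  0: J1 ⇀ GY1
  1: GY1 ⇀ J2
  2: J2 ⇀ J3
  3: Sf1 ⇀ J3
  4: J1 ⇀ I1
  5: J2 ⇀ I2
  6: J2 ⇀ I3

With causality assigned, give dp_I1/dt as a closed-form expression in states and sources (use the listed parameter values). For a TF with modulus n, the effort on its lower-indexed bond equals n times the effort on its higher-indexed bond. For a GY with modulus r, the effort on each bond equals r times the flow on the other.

dp_I1/dt = 4*F_Sf1 + 2*p_I2/3 + 4*p_I3/3

b3 stroke at Sf1  (source Sf1 imposes f)
b2 stroke at J3  (J3: bond 3 brought flow, rest push out)
b4 stroke at I1  (I1 integral (f out))
b0 stroke at J1  (closing 0-jn rule on J1)
b1 stroke at J2  (GY1: gyrator matches bond 0)
b5 stroke at I2  (0-jn J2 has e-setter on 1)
b6 stroke at I3  (0-jn J2 has e-setter on 1)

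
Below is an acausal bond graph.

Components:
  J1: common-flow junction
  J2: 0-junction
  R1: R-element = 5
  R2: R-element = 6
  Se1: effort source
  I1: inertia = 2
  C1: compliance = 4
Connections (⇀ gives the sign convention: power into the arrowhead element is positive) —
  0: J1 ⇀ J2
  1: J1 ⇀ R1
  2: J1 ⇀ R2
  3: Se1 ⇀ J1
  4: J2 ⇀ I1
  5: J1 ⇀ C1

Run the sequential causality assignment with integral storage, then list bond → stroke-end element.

bond 0 |J2
bond 1 |J1
bond 2 |J1
bond 3 |J1
bond 4 |I1
bond 5 |J1

β3 |J1  (Se1: effort source, stroke at far end)
β4 |I1  (I1: I, integral causality)
β0 |J2  (J2 needs exactly one e-in)
β1 |J1  (common-f at J1 fixed by 0)
β2 |J1  (common-f at J1 fixed by 0)
β5 |J1  (J1: bond 0 brought flow, rest push out)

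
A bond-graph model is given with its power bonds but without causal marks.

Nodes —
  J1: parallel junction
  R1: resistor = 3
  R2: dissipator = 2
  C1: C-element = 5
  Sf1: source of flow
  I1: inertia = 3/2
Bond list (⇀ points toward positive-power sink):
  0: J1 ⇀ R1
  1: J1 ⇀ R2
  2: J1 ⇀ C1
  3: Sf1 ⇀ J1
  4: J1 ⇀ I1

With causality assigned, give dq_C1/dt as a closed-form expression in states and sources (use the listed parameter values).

b3 stroke at Sf1  (Sf1 fixes flow; stroke at Sf1)
b2 stroke at J1  (prefer integral on C1)
b0 stroke at R1  (J1 effort already set via bond 2)
b1 stroke at R2  (J1: bond 2 brought effort, rest push out)
b4 stroke at I1  (common-e at J1 fixed by 2)

dq_C1/dt = F_Sf1 - 2*p_I1/3 - q_C1/6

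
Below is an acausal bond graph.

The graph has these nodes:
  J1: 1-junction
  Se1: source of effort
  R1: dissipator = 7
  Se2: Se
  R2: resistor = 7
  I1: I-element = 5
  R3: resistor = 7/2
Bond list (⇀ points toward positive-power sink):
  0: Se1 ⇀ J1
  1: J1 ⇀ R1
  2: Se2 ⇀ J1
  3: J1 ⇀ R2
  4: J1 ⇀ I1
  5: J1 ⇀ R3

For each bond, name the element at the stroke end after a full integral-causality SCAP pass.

β0 |J1
β1 |J1
β2 |J1
β3 |J1
β4 |I1
β5 |J1

β0 |J1  (source Se1 imposes e)
β2 |J1  (source Se2 imposes e)
β4 |I1  (I1 outputs flow p/I1)
β1 |J1  (1-jn J1 has f-setter on 4)
β3 |J1  (J1 flow already set via bond 4)
β5 |J1  (J1: bond 4 brought flow, rest push out)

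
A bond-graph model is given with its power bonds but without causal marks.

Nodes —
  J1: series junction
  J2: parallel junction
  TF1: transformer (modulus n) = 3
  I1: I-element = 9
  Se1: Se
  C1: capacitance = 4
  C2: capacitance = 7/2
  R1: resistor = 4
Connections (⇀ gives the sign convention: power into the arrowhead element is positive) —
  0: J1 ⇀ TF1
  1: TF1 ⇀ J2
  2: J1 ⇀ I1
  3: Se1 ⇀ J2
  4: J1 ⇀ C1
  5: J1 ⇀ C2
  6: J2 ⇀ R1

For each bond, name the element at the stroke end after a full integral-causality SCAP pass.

b0 |J1
b1 |TF1
b2 |I1
b3 |J2
b4 |J1
b5 |J1
b6 |R1

β3 stroke→J2  (Se1 (Se) sets effort on bond)
β1 stroke→TF1  (common-e at J2 fixed by 3)
β6 stroke→R1  (J2 effort already set via bond 3)
β0 stroke→J1  (TF1: transformer flips bond 1)
β2 stroke→I1  (prefer integral on I1)
β4 stroke→J1  (common-f at J1 fixed by 2)
β5 stroke→J1  (J1: bond 2 brought flow, rest push out)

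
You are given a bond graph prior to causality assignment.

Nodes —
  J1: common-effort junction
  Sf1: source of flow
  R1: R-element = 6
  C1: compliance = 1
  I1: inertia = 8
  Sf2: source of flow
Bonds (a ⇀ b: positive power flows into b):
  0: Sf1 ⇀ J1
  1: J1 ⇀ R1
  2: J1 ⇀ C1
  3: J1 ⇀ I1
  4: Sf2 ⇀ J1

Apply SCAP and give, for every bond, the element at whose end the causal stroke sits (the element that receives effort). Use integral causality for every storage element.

bond 0 |Sf1
bond 1 |R1
bond 2 |J1
bond 3 |I1
bond 4 |Sf2

#0 →Sf1  (Sf1 (Sf) sets flow on bond)
#4 →Sf2  (Sf2 fixes flow; stroke at Sf2)
#2 →J1  (prefer integral on C1)
#1 →R1  (J1: bond 2 brought effort, rest push out)
#3 →I1  (common-e at J1 fixed by 2)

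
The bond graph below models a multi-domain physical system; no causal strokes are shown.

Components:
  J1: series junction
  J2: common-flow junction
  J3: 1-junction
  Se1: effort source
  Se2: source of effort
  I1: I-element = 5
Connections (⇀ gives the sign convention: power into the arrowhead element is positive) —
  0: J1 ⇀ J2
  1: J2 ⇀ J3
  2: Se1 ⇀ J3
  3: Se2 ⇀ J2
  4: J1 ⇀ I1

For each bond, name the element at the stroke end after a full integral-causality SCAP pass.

β2 |J3  (Se1: effort source, stroke at far end)
β3 |J2  (Se2 fixes effort; stroke away)
β1 |J2  (only one flow-in slot at J3)
β0 |J1  (only one flow-in slot at J2)
β4 |I1  (closing 1-jn rule on J1)

bond 0 stroke at J1
bond 1 stroke at J2
bond 2 stroke at J3
bond 3 stroke at J2
bond 4 stroke at I1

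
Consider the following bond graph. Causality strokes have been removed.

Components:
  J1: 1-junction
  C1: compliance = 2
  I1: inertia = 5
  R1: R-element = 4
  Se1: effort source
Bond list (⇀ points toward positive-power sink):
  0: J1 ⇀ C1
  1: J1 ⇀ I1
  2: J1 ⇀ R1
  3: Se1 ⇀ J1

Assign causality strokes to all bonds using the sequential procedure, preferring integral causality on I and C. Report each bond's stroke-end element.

β0 stroke at J1
β1 stroke at I1
β2 stroke at J1
β3 stroke at J1

#3 stroke→J1  (Se1: effort source, stroke at far end)
#0 stroke→J1  (C1 outputs effort q/C1)
#1 stroke→I1  (prefer integral on I1)
#2 stroke→J1  (common-f at J1 fixed by 1)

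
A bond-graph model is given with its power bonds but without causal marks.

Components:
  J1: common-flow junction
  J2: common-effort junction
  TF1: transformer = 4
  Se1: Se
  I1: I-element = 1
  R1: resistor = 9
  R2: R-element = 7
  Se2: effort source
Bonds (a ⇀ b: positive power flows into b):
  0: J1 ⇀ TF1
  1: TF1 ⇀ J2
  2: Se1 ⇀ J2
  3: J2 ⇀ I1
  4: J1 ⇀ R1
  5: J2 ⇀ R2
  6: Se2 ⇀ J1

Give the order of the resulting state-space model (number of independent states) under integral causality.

1  (I1 all integral)

b2 |J2  (source Se1 imposes e)
b6 |J1  (Se2 (Se) sets effort on bond)
b1 |TF1  (J2 effort already set via bond 2)
b3 |I1  (common-e at J2 fixed by 2)
b5 |R2  (0-jn J2 has e-setter on 2)
b0 |J1  (TF1: transformer flips bond 1)
b4 |R1  (J1: last free bond brings flow in)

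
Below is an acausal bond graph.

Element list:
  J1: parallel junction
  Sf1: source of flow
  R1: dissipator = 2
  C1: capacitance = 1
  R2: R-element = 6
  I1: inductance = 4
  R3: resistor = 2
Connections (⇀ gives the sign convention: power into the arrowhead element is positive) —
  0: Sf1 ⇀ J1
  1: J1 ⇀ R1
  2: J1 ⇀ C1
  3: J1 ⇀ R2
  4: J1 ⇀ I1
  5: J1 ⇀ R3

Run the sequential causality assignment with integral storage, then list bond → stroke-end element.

bond 0 |Sf1
bond 1 |R1
bond 2 |J1
bond 3 |R2
bond 4 |I1
bond 5 |R3

#0 stroke→Sf1  (Sf1 (Sf) sets flow on bond)
#2 stroke→J1  (prefer integral on C1)
#1 stroke→R1  (common-e at J1 fixed by 2)
#3 stroke→R2  (J1: bond 2 brought effort, rest push out)
#4 stroke→I1  (common-e at J1 fixed by 2)
#5 stroke→R3  (J1 effort already set via bond 2)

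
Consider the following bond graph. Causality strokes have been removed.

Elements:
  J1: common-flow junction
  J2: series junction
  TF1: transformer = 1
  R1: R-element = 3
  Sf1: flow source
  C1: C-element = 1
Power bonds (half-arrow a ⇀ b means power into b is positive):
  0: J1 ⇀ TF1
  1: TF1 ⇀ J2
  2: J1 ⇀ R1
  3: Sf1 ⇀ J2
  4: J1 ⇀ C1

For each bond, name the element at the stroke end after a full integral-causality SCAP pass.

β3 →Sf1  (Sf1 (Sf) sets flow on bond)
β1 →J2  (J2: bond 3 brought flow, rest push out)
β0 →TF1  (TF1 one-in-one-out from 1)
β2 →J1  (J1 flow already set via bond 0)
β4 →J1  (J1: bond 0 brought flow, rest push out)

#0 stroke at TF1
#1 stroke at J2
#2 stroke at J1
#3 stroke at Sf1
#4 stroke at J1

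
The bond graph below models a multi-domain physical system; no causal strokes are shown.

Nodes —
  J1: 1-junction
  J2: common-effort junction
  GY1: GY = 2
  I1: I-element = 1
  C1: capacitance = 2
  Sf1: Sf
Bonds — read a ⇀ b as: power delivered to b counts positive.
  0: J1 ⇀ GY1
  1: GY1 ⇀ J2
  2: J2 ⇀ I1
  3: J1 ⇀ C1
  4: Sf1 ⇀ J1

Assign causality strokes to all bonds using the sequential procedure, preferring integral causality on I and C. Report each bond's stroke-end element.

b4 |Sf1  (Sf1 fixes flow; stroke at Sf1)
b0 |J1  (J1 flow already set via bond 4)
b3 |J1  (1-jn J1 has f-setter on 4)
b1 |J2  (GY GY1: same side as bond 0)
b2 |I1  (common-e at J2 fixed by 1)

bond 0 →J1
bond 1 →J2
bond 2 →I1
bond 3 →J1
bond 4 →Sf1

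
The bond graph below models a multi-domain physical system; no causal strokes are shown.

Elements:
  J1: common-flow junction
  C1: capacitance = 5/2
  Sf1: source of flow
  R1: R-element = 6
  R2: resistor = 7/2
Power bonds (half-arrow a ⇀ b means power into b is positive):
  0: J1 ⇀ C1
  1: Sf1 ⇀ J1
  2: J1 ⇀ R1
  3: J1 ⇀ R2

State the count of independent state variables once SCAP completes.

1  (C1 all integral)

bond 1 →Sf1  (Sf1 fixes flow; stroke at Sf1)
bond 0 →J1  (common-f at J1 fixed by 1)
bond 2 →J1  (J1 flow already set via bond 1)
bond 3 →J1  (1-jn J1 has f-setter on 1)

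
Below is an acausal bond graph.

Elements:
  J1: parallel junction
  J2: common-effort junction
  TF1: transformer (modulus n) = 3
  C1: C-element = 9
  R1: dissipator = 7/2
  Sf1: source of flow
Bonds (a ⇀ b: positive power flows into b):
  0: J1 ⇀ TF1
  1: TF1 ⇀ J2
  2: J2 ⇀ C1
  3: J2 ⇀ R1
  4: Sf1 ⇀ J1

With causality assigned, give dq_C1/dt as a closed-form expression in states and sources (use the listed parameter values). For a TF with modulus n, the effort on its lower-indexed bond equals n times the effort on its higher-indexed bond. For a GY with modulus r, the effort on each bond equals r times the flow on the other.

dq_C1/dt = 3*F_Sf1 - 2*q_C1/63

b4 |Sf1  (source Sf1 imposes f)
b0 |J1  (J1 needs exactly one e-in)
b1 |TF1  (TF TF1: opposite of bond 0)
b2 |J2  (C1 integral (e out))
b3 |R1  (J2: bond 2 brought effort, rest push out)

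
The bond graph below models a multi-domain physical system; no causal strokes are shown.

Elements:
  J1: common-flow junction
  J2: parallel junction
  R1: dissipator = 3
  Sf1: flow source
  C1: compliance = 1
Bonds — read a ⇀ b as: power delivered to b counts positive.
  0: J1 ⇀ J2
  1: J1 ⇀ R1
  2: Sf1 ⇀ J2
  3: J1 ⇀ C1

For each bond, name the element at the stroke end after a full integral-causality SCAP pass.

bond 2 |Sf1  (Sf1 fixes flow; stroke at Sf1)
bond 0 |J2  (only one effort-in slot at J2)
bond 1 |J1  (J1: bond 0 brought flow, rest push out)
bond 3 |J1  (common-f at J1 fixed by 0)

b0 |J2
b1 |J1
b2 |Sf1
b3 |J1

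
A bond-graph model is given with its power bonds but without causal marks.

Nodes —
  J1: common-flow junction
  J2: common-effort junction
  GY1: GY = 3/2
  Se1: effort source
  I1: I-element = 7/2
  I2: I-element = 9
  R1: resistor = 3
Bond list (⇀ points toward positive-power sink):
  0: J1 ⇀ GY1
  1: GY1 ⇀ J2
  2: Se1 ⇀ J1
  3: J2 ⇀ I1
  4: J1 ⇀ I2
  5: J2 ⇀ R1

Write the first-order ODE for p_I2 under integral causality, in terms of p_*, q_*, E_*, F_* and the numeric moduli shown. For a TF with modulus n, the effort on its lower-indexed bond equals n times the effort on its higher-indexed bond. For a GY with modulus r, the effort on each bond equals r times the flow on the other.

dp_I2/dt = E_Se1 - 3*p_I1/7 - p_I2/12

β2 |J1  (Se1 fixes effort; stroke away)
β3 |I1  (I1 outputs flow p/I1)
β4 |I2  (prefer integral on I2)
β0 |J1  (J1: bond 4 brought flow, rest push out)
β1 |J2  (through GY1, causality inverts; strokes same side of GY1)
β5 |R1  (common-e at J2 fixed by 1)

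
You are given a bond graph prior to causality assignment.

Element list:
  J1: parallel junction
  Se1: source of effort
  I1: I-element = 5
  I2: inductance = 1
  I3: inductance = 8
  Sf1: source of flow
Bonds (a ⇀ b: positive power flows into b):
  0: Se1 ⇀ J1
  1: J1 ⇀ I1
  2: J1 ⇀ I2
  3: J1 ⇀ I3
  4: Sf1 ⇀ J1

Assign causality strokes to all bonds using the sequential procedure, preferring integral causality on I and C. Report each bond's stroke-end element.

bond 0 |J1  (Se1 fixes effort; stroke away)
bond 4 |Sf1  (Sf1: flow source, stroke at near end)
bond 1 |I1  (0-jn J1 has e-setter on 0)
bond 2 |I2  (J1 effort already set via bond 0)
bond 3 |I3  (J1 effort already set via bond 0)

β0 stroke→J1
β1 stroke→I1
β2 stroke→I2
β3 stroke→I3
β4 stroke→Sf1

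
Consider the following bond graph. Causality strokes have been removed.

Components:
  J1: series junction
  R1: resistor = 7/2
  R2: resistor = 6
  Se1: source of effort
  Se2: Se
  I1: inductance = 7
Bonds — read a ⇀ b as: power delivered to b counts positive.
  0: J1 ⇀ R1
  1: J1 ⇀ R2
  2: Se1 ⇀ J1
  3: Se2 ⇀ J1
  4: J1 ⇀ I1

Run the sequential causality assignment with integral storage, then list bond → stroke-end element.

bond 2 →J1  (Se1: effort source, stroke at far end)
bond 3 →J1  (Se2: effort source, stroke at far end)
bond 4 →I1  (I1 outputs flow p/I1)
bond 0 →J1  (J1 flow already set via bond 4)
bond 1 →J1  (J1 flow already set via bond 4)

β0 stroke at J1
β1 stroke at J1
β2 stroke at J1
β3 stroke at J1
β4 stroke at I1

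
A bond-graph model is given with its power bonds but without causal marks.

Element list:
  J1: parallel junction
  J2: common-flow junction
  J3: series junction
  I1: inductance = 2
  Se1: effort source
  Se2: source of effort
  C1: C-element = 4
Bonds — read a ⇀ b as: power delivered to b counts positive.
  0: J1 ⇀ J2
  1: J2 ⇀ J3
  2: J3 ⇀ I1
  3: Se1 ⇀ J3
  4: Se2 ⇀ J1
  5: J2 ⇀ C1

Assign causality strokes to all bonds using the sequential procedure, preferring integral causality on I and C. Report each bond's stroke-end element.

#0 stroke at J2
#1 stroke at J3
#2 stroke at I1
#3 stroke at J3
#4 stroke at J1
#5 stroke at J2

bond 3 stroke at J3  (Se1 (Se) sets effort on bond)
bond 4 stroke at J1  (Se2 fixes effort; stroke away)
bond 0 stroke at J2  (0-jn J1 has e-setter on 4)
bond 2 stroke at I1  (I1 integral (f out))
bond 1 stroke at J3  (common-f at J3 fixed by 2)
bond 5 stroke at J2  (common-f at J2 fixed by 1)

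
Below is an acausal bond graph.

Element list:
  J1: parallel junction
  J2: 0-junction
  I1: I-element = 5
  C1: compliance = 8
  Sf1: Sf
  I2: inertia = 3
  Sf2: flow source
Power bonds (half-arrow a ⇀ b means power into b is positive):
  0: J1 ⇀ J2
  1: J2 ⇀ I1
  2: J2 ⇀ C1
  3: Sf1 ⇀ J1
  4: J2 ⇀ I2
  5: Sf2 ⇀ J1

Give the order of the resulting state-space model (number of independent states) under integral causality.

b3 stroke→Sf1  (Sf1 (Sf) sets flow on bond)
b5 stroke→Sf2  (Sf2 (Sf) sets flow on bond)
b0 stroke→J1  (only one effort-in slot at J1)
b1 stroke→I1  (I1 outputs flow p/I1)
b2 stroke→J2  (C1: C, integral causality)
b4 stroke→I2  (J2: bond 2 brought effort, rest push out)

3  (C1, I1, I2 all integral)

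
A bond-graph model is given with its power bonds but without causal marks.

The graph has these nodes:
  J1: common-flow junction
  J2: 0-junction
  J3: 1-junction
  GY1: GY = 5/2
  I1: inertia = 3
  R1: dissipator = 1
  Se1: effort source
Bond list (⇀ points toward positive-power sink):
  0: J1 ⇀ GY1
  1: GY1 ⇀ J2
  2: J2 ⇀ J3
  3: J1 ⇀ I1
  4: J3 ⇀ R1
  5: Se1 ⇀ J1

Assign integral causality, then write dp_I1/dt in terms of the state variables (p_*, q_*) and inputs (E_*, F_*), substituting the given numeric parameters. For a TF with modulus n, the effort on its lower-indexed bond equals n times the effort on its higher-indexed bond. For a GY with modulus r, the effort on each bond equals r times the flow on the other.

b5 stroke at J1  (source Se1 imposes e)
b3 stroke at I1  (I1: I, integral causality)
b0 stroke at J1  (1-jn J1 has f-setter on 3)
b1 stroke at J2  (GY GY1: same side as bond 0)
b2 stroke at J3  (J2: bond 1 brought effort, rest push out)
b4 stroke at R1  (J3: last free bond brings flow in)

dp_I1/dt = E_Se1 - 25*p_I1/12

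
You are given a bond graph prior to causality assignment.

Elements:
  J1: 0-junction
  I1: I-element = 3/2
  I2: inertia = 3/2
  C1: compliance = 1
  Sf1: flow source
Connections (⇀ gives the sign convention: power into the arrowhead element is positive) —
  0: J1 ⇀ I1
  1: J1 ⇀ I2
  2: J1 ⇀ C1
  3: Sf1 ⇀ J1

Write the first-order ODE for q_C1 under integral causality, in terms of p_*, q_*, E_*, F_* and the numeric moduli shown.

bond 3 →Sf1  (source Sf1 imposes f)
bond 0 →I1  (I1 outputs flow p/I1)
bond 1 →I2  (I2: I, integral causality)
bond 2 →J1  (J1 needs exactly one e-in)

dq_C1/dt = F_Sf1 - 2*p_I1/3 - 2*p_I2/3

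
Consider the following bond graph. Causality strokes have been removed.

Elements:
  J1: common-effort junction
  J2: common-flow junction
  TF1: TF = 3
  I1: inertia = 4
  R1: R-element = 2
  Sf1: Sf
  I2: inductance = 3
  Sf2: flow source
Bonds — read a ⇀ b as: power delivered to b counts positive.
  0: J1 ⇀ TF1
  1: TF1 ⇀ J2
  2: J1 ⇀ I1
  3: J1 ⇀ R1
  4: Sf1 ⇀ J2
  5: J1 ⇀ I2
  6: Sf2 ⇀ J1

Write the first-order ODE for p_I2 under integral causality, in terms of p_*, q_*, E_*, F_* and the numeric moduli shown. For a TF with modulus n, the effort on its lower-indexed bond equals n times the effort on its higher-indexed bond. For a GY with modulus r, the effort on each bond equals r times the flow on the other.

dp_I2/dt = -2*F_Sf1/3 + 2*F_Sf2 - p_I1/2 - 2*p_I2/3

β4 |Sf1  (Sf1 (Sf) sets flow on bond)
β6 |Sf2  (source Sf2 imposes f)
β1 |J2  (1-jn J2 has f-setter on 4)
β0 |TF1  (TF TF1: opposite of bond 1)
β2 |I1  (I1 integral (f out))
β5 |I2  (prefer integral on I2)
β3 |J1  (J1: last free bond brings effort in)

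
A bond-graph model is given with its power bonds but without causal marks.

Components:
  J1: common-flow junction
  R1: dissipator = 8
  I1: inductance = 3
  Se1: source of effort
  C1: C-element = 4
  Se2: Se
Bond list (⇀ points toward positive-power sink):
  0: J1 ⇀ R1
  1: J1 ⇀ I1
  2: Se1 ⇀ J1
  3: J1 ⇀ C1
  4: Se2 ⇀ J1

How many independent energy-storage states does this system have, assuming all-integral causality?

bond 2 stroke at J1  (source Se1 imposes e)
bond 4 stroke at J1  (Se2: effort source, stroke at far end)
bond 1 stroke at I1  (I1: I, integral causality)
bond 0 stroke at J1  (J1: bond 1 brought flow, rest push out)
bond 3 stroke at J1  (J1: bond 1 brought flow, rest push out)

2  (C1, I1 all integral)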